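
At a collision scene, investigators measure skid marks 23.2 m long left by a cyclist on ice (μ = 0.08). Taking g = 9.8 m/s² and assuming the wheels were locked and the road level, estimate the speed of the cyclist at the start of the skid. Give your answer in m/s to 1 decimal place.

Deceleration a = μg = 0.08 × 9.8 = 0.784 m/s².
v = √(2a·d) = √(2 × 0.784 × 23.2) = √36.378 = 6.0314 m/s.

Initial speed ≈ 6.0 m/s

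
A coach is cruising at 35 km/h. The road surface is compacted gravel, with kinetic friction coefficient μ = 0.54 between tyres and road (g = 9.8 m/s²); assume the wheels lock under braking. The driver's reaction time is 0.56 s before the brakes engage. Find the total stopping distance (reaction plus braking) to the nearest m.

35 km/h ÷ 3.6 = 9.7222 m/s.
a = μg = 0.54 × 9.8 = 5.292 m/s².
Reaction distance = v·t_r = 9.7222 × 0.56 = 5.444 m.
Braking distance = v²/(2a) = 9.7222² / (2 × 5.292) = 94.521 / 10.584 = 8.931 m.
Total = 5.444 + 8.931 = 14.375 m.

Total stopping distance ≈ 14 m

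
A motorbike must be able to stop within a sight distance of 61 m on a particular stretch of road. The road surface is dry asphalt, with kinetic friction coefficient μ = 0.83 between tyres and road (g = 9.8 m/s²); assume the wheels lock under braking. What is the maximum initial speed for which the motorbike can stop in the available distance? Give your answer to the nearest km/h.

Maximum speed ≈ 113 km/h

a = μg = 0.83 × 9.8 = 8.134 m/s².
v²/(2a) = d ⇒ v = √(2 × 8.134 × 61) = √992.35 = 31.5016 m/s.
31.5016 m/s × 3.6 = 113.406 km/h.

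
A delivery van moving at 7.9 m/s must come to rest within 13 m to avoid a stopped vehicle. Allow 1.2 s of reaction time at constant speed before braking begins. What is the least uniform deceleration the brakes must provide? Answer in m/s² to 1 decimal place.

Distance covered during reaction = 7.9000 × 1.2 = 9.480 m.
Distance available for braking: 13 − 9.480 = 3.520 m.
v² = 2a·d ⇒ a = v²/(2d) = 7.9000² / (2 × 3.520) = 62.410 / 7.040 = 8.8651 m/s².

Required deceleration ≈ 8.9 m/s²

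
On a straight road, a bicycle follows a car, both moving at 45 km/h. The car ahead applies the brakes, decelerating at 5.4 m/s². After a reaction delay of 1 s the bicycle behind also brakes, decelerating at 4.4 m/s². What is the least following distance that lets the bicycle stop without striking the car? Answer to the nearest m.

45 km/h ÷ 3.6 = 12.5000 m/s.
Leader travels v²/(2a_L) = 156.250 / 10.800 = 14.468 m before stopping.
Follower covers v·t_r = 12.5000 × 1 = 12.500 m while reacting, then v²/(2a_F) = 156.250 / 8.800 = 17.756 m while braking, for a total of 12.500 + 17.756 = 30.256 m.
Since a_F ≤ a_L and the follower starts braking later, the follower is never slower than the leader, so the closest approach is when both have stopped.
Minimum gap = 30.256 − 14.468 = 15.788 m.

Minimum gap ≈ 16 m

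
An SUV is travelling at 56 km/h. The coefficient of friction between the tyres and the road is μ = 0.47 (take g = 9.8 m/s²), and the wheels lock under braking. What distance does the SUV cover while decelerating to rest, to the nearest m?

56 km/h ÷ 3.6 = 15.5556 m/s.
a = μg = 0.47 × 9.8 = 4.606 m/s².
Braking distance = v²/(2a) = 15.5556² / (2 × 4.606) = 241.977 / 9.212 = 26.268 m.

Braking distance ≈ 26 m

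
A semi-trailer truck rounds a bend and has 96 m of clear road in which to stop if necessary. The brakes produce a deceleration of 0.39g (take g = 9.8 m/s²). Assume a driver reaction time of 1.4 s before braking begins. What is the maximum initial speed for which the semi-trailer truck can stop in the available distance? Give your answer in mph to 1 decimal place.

Maximum speed ≈ 49.8 mph

a = 0.39 × 9.8 = 3.822 m/s².
Stopping distance: v·t_r + v²/(2a) = 96 with t_r = 1.4 s and a = 3.822 m/s².
So v² + 10.702 v − 733.82 = 0.
Positive root: v = −a·t_r + √((a·t_r)² + 2a·d) = −5.351 + √(28.633 + 733.82) = 22.2616 m/s.
22.2616 m/s ÷ 0.44704 = 49.798 mph.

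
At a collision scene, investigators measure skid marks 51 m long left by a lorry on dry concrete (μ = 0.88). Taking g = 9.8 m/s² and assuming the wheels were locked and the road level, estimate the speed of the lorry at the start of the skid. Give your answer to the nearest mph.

Deceleration a = μg = 0.88 × 9.8 = 8.624 m/s².
v = √(2a·d) = √(2 × 8.624 × 51) = √879.648 = 29.6589 m/s.
= 29.6589 ÷ 0.44704 = 66.345 mph.

Initial speed ≈ 66 mph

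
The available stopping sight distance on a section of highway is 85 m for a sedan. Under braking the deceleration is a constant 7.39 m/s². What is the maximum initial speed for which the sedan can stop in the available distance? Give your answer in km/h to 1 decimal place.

Maximum speed ≈ 127.6 km/h

v²/(2a) = d ⇒ v = √(2 × 7.390 × 85) = √1256.30 = 35.4443 m/s.
35.4443 m/s × 3.6 = 127.599 km/h.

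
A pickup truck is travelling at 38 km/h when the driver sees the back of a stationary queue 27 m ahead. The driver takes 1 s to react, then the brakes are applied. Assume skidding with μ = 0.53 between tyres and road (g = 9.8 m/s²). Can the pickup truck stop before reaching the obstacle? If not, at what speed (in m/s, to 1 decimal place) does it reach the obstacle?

Yes — it stops about 5.7 m short of the obstacle, so it never reaches it

38 km/h ÷ 3.6 = 10.5556 m/s.
a = μg = 0.53 × 9.8 = 5.194 m/s².
Reaction distance = 10.5556 × 1 = 10.556 m.
Braking distance = v²/(2a) = 111.421 / 10.388 = 10.726 m.
Total stopping distance = 10.556 + 10.726 = 21.282 m, vs 27 m available — it stops with 27 − 21.282 = 5.718 m to spare.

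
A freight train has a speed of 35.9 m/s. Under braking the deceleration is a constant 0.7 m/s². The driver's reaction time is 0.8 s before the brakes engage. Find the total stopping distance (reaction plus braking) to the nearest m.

Reaction distance = v·t_r = 35.9000 × 0.8 = 28.720 m.
Braking distance = v²/(2a) = 35.9000² / (2 × 0.700) = 1288.810 / 1.400 = 920.579 m.
Total = 28.720 + 920.579 = 949.299 m.

Total stopping distance ≈ 949 m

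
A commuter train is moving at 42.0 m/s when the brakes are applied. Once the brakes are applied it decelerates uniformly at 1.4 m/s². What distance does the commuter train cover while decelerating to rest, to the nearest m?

Braking distance ≈ 630 m

Braking distance = v²/(2a) = 42.0000² / (2 × 1.400) = 1764.000 / 2.800 = 630.000 m.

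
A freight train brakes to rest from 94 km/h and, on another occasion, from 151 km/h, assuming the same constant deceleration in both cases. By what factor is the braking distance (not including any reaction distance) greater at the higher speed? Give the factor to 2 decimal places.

Factor ≈ 2.58

Braking distance d = v²/(2a), so with a fixed, d ∝ v².
Factor = (151/94)² = 1.6064² = 2.5805.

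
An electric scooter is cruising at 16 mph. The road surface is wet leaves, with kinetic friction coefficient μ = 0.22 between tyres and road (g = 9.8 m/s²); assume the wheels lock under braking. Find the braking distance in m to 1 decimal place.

Braking distance ≈ 11.9 m

16 mph × 0.44704 = 7.1526 m/s.
a = μg = 0.22 × 9.8 = 2.156 m/s².
Braking distance = v²/(2a) = 7.1526² / (2 × 2.156) = 51.160 / 4.312 = 11.865 m.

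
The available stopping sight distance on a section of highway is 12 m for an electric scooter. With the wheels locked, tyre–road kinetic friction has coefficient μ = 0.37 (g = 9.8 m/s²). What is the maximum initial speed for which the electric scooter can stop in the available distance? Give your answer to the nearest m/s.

a = μg = 0.37 × 9.8 = 3.626 m/s².
v²/(2a) = d ⇒ v = √(2 × 3.626 × 12) = √87.02 = 9.3285 m/s.

Maximum speed ≈ 9 m/s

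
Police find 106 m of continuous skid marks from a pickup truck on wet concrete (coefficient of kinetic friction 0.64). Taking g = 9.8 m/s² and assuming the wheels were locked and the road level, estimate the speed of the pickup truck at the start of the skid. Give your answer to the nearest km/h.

Initial speed ≈ 131 km/h

Deceleration a = μg = 0.64 × 9.8 = 6.272 m/s².
v = √(2a·d) = √(2 × 6.272 × 106) = √1329.664 = 36.4646 m/s.
= 36.4646 × 3.6 = 131.273 km/h.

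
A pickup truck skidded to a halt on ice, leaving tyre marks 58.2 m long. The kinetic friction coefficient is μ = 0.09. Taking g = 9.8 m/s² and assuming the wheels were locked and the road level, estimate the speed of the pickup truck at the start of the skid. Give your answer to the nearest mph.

Initial speed ≈ 23 mph

Deceleration a = μg = 0.09 × 9.8 = 0.882 m/s².
v = √(2a·d) = √(2 × 0.882 × 58.2) = √102.665 = 10.1324 m/s.
= 10.1324 ÷ 0.44704 = 22.666 mph.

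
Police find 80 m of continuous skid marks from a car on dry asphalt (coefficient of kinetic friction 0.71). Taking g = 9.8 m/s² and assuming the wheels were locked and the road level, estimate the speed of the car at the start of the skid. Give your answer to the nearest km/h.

Deceleration a = μg = 0.71 × 9.8 = 6.958 m/s².
v = √(2a·d) = √(2 × 6.958 × 80) = √1113.280 = 33.3659 m/s.
= 33.3659 × 3.6 = 120.117 km/h.

Initial speed ≈ 120 km/h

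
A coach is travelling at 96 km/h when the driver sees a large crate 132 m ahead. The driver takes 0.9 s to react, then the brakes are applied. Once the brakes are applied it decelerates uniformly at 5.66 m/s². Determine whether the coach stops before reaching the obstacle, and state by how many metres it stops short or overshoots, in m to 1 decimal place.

96 km/h ÷ 3.6 = 26.6667 m/s.
Reaction distance = 26.6667 × 0.9 = 24.000 m.
Braking distance = v²/(2a) = 711.113 / 11.320 = 62.819 m.
Total stopping distance = 24.000 + 62.819 = 86.819 m, vs 132 m available — it stops with 132 − 86.819 = 45.181 m to spare.

Yes — it stops 45.2 m short of the obstacle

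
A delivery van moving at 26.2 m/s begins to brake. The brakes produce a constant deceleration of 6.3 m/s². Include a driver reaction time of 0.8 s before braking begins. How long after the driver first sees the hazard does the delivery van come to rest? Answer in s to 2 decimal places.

Braking time = v/a = 26.2000 / 6.300 = 4.159 s.
Total = 0.8 + 4.159 = 4.959 s.

Total time ≈ 4.96 s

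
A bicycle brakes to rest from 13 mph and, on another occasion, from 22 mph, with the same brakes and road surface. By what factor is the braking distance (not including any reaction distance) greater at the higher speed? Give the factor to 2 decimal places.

Braking distance d = v²/(2a), so with a fixed, d ∝ v².
Factor = (22/13)² = 1.6923² = 2.8639.

Factor ≈ 2.86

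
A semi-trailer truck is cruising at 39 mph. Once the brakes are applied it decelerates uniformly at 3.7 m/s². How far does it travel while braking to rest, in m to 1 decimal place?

39 mph × 0.44704 = 17.4346 m/s.
Braking distance = v²/(2a) = 17.4346² / (2 × 3.700) = 303.965 / 7.400 = 41.076 m.

Braking distance ≈ 41.1 m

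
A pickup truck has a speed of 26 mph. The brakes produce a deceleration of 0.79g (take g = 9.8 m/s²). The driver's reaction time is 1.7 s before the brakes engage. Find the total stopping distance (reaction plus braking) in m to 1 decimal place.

26 mph × 0.44704 = 11.6230 m/s.
a = 0.79 × 9.8 = 7.742 m/s².
Reaction distance = v·t_r = 11.6230 × 1.7 = 19.759 m.
Braking distance = v²/(2a) = 11.6230² / (2 × 7.742) = 135.094 / 15.484 = 8.725 m.
Total = 19.759 + 8.725 = 28.484 m.

Total stopping distance ≈ 28.5 m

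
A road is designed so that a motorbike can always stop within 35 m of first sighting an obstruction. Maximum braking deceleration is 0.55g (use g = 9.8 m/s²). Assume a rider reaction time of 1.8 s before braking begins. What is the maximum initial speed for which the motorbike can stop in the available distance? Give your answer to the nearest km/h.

a = 0.55 × 9.8 = 5.390 m/s².
Stopping distance: v·t_r + v²/(2a) = 35 with t_r = 1.8 s and a = 5.390 m/s².
So v² + 19.404 v − 377.30 = 0.
Positive root: v = −a·t_r + √((a·t_r)² + 2a·d) = −9.702 + √(94.129 + 377.30) = 12.0104 m/s.
12.0104 m/s × 3.6 = 43.237 km/h.

Maximum speed ≈ 43 km/h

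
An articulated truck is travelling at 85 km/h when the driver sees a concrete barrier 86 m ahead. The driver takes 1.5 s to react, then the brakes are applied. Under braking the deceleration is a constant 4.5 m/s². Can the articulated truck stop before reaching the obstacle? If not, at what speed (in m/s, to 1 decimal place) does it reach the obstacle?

85 km/h ÷ 3.6 = 23.6111 m/s.
Reaction distance = 23.6111 × 1.5 = 35.417 m.
Braking distance needed to stop: v²/(2a) = 557.484 / 9.000 = 61.943 m, so total needed = 35.417 + 61.943 = 97.360 m > 86 m — it cannot stop.
Distance remaining when braking begins: 86 − 35.417 = 50.583 m.
v² = v₀² − 2a·d = 557.484 − 2 × 4.500 × 50.583 = 102.237 m²/s².
v = √102.237 = 10.111 m/s.

No — it strikes the obstacle at 10.1 m/s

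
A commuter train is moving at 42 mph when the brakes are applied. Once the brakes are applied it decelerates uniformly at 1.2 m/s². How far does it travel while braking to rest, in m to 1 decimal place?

Braking distance ≈ 146.9 m

42 mph × 0.44704 = 18.7757 m/s.
Braking distance = v²/(2a) = 18.7757² / (2 × 1.200) = 352.527 / 2.400 = 146.886 m.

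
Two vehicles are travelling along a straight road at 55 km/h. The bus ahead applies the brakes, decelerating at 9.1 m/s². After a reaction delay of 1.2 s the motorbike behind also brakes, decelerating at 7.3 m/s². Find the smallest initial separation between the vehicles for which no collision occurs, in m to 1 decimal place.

Minimum gap ≈ 21.5 m

55 km/h ÷ 3.6 = 15.2778 m/s.
Leader travels v²/(2a_L) = 233.411 / 18.200 = 12.825 m before stopping.
Follower covers v·t_r = 15.2778 × 1.2 = 18.333 m while reacting, then v²/(2a_F) = 233.411 / 14.600 = 15.987 m while braking, for a total of 18.333 + 15.987 = 34.320 m.
Since a_F ≤ a_L and the follower starts braking later, the follower is never slower than the leader, so the closest approach is when both have stopped.
Minimum gap = 34.320 − 12.825 = 21.495 m.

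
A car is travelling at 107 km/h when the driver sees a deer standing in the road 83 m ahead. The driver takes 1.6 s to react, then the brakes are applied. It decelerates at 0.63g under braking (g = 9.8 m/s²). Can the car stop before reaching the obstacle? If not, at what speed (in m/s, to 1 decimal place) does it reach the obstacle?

107 km/h ÷ 3.6 = 29.7222 m/s.
a = 0.63 × 9.8 = 6.174 m/s².
Reaction distance = 29.7222 × 1.6 = 47.556 m.
Braking distance needed to stop: v²/(2a) = 883.409 / 12.348 = 71.543 m, so total needed = 47.556 + 71.543 = 119.099 m > 83 m — it cannot stop.
Distance remaining when braking begins: 83 − 47.556 = 35.444 m.
v² = v₀² − 2a·d = 883.409 − 2 × 6.174 × 35.444 = 445.746 m²/s².
v = √445.746 = 21.113 m/s.

No — it strikes the obstacle at 21.1 m/s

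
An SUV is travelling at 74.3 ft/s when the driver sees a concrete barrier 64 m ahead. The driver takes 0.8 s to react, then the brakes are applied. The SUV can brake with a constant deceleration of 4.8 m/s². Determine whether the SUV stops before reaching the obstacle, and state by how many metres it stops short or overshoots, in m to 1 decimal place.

No — it overshoots by 7.5 m

74.3 ft/s × 0.3048 = 22.6466 m/s.
Reaction distance = 22.6466 × 0.8 = 18.117 m.
Braking distance = v²/(2a) = 512.868 / 9.600 = 53.424 m.
Total stopping distance = 18.117 + 53.424 = 71.541 m, vs 64 m available — it cannot stop in time and overshoots by 71.541 − 64 = 7.541 m.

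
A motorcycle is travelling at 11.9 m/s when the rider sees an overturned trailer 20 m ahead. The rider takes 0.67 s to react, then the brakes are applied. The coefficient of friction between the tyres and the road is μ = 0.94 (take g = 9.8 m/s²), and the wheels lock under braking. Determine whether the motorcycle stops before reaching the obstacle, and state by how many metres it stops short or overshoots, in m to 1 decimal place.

Yes — it stops 4.3 m short of the obstacle

a = μg = 0.94 × 9.8 = 9.212 m/s².
Reaction distance = 11.9000 × 0.67 = 7.973 m.
Braking distance = v²/(2a) = 141.610 / 18.424 = 7.686 m.
Total stopping distance = 7.973 + 7.686 = 15.659 m, vs 20 m available — it stops with 20 − 15.659 = 4.341 m to spare.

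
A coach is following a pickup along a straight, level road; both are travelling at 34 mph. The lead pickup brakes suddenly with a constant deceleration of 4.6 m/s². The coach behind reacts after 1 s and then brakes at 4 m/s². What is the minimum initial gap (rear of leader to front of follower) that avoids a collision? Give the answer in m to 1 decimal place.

34 mph × 0.44704 = 15.1994 m/s.
Leader travels v²/(2a_L) = 231.022 / 9.200 = 25.111 m before stopping.
Follower covers v·t_r = 15.1994 × 1 = 15.199 m while reacting, then v²/(2a_F) = 231.022 / 8.000 = 28.878 m while braking, for a total of 15.199 + 28.878 = 44.077 m.
Since a_F ≤ a_L and the follower starts braking later, the follower is never slower than the leader, so the closest approach is when both have stopped.
Minimum gap = 44.077 − 25.111 = 18.966 m.

Minimum gap ≈ 19.0 m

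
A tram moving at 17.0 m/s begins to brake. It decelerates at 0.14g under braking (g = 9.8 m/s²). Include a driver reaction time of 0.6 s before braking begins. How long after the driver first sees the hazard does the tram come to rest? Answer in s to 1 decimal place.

Total time ≈ 13.0 s

a = 0.14 × 9.8 = 1.372 m/s².
Braking time = v/a = 17.0000 / 1.372 = 12.391 s.
Total = 0.6 + 12.391 = 12.991 s.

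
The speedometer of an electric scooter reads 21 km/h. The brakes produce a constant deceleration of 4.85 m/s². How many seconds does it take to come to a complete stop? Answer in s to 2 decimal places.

21 km/h ÷ 3.6 = 5.8333 m/s.
Braking time = v/a = 5.8333 / 4.850 = 1.203 s.

Braking time ≈ 1.20 s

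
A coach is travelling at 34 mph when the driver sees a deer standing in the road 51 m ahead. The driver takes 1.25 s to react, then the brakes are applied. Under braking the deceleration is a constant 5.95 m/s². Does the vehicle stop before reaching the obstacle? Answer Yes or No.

34 mph × 0.44704 = 15.1994 m/s.
Reaction distance = 15.1994 × 1.25 = 18.999 m.
Braking distance = v²/(2a) = 231.022 / 11.900 = 19.414 m.
Total stopping distance = 18.999 + 19.414 = 38.413 m, vs 51 m available — it stops with 51 − 38.413 = 12.587 m to spare.

Yes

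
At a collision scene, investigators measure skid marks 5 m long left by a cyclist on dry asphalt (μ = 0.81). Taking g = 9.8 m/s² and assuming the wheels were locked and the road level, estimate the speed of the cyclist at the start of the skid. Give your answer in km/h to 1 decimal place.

Deceleration a = μg = 0.81 × 9.8 = 7.938 m/s².
v = √(2a·d) = √(2 × 7.938 × 5) = √79.380 = 8.9095 m/s.
= 8.9095 × 3.6 = 32.074 km/h.

Initial speed ≈ 32.1 km/h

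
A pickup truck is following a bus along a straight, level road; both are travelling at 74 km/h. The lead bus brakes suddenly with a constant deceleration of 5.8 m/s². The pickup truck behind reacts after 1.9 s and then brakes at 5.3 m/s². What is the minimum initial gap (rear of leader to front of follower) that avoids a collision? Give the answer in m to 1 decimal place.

74 km/h ÷ 3.6 = 20.5556 m/s.
Leader travels v²/(2a_L) = 422.533 / 11.600 = 36.425 m before stopping.
Follower covers v·t_r = 20.5556 × 1.9 = 39.056 m while reacting, then v²/(2a_F) = 422.533 / 10.600 = 39.862 m while braking, for a total of 39.056 + 39.862 = 78.918 m.
Since a_F ≤ a_L and the follower starts braking later, the follower is never slower than the leader, so the closest approach is when both have stopped.
Minimum gap = 78.918 − 36.425 = 42.493 m.

Minimum gap ≈ 42.5 m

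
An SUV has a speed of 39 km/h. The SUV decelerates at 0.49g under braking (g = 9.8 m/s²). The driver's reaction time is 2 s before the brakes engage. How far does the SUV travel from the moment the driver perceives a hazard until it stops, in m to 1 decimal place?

39 km/h ÷ 3.6 = 10.8333 m/s.
a = 0.49 × 9.8 = 4.802 m/s².
Reaction distance = v·t_r = 10.8333 × 2 = 21.667 m.
Braking distance = v²/(2a) = 10.8333² / (2 × 4.802) = 117.360 / 9.604 = 12.220 m.
Total = 21.667 + 12.220 = 33.887 m.

Total stopping distance ≈ 33.9 m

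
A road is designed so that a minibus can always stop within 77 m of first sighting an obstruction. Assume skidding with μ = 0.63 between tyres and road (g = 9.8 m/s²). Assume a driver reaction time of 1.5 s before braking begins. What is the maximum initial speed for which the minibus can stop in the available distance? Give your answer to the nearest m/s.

a = μg = 0.63 × 9.8 = 6.174 m/s².
Stopping distance: v·t_r + v²/(2a) = 77 with t_r = 1.5 s and a = 6.174 m/s².
So v² + 18.522 v − 950.80 = 0.
Positive root: v = −a·t_r + √((a·t_r)² + 2a·d) = −9.261 + √(85.766 + 950.80) = 22.9347 m/s.

Maximum speed ≈ 23 m/s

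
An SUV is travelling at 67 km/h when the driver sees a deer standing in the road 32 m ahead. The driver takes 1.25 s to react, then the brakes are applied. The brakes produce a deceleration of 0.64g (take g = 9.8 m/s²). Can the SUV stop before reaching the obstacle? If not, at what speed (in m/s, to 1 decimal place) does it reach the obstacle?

No — it strikes the obstacle at 15.4 m/s

67 km/h ÷ 3.6 = 18.6111 m/s.
a = 0.64 × 9.8 = 6.272 m/s².
Reaction distance = 18.6111 × 1.25 = 23.264 m.
Braking distance needed to stop: v²/(2a) = 346.373 / 12.544 = 27.613 m, so total needed = 23.264 + 27.613 = 50.877 m > 32 m — it cannot stop.
Distance remaining when braking begins: 32 − 23.264 = 8.736 m.
v² = v₀² − 2a·d = 346.373 − 2 × 6.272 × 8.736 = 236.789 m²/s².
v = √236.789 = 15.388 m/s.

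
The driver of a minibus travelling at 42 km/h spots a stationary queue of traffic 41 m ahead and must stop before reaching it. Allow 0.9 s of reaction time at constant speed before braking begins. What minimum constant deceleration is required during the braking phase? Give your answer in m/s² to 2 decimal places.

42 km/h ÷ 3.6 = 11.6667 m/s.
Distance covered during reaction = 11.6667 × 0.9 = 10.500 m.
Distance available for braking: 41 − 10.500 = 30.500 m.
v² = 2a·d ⇒ a = v²/(2d) = 11.6667² / (2 × 30.500) = 136.112 / 61.000 = 2.2313 m/s².

Required deceleration ≈ 2.23 m/s²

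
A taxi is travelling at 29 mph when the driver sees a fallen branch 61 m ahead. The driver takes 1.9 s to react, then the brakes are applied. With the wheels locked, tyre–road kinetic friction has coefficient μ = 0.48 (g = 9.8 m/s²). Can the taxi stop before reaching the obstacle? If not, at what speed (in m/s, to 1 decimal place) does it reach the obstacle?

29 mph × 0.44704 = 12.9642 m/s.
a = μg = 0.48 × 9.8 = 4.704 m/s².
Reaction distance = 12.9642 × 1.9 = 24.632 m.
Braking distance = v²/(2a) = 168.070 / 9.408 = 17.865 m.
Total stopping distance = 24.632 + 17.865 = 42.497 m, vs 61 m available — it stops with 61 − 42.497 = 18.503 m to spare.

Yes — it stops about 18.5 m short of the obstacle, so it never reaches it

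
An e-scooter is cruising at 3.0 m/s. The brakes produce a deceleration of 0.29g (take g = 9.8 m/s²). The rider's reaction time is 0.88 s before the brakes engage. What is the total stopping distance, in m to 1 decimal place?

Total stopping distance ≈ 4.2 m

a = 0.29 × 9.8 = 2.842 m/s².
Reaction distance = v·t_r = 3.0000 × 0.88 = 2.640 m.
Braking distance = v²/(2a) = 3.0000² / (2 × 2.842) = 9.000 / 5.684 = 1.583 m.
Total = 2.640 + 1.583 = 4.223 m.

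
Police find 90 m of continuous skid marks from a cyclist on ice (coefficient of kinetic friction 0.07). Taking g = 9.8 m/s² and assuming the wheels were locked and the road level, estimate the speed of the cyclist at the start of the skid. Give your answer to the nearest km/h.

Deceleration a = μg = 0.07 × 9.8 = 0.686 m/s².
v = √(2a·d) = √(2 × 0.686 × 90) = √123.480 = 11.1122 m/s.
= 11.1122 × 3.6 = 40.004 km/h.

Initial speed ≈ 40 km/h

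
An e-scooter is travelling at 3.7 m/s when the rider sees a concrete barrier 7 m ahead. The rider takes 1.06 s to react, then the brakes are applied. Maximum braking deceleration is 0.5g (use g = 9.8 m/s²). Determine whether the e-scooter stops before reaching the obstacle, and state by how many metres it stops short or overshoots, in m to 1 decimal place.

Yes — it stops 1.7 m short of the obstacle

a = 0.5 × 9.8 = 4.900 m/s².
Reaction distance = 3.7000 × 1.06 = 3.922 m.
Braking distance = v²/(2a) = 13.690 / 9.800 = 1.397 m.
Total stopping distance = 3.922 + 1.397 = 5.319 m, vs 7 m available — it stops with 7 − 5.319 = 1.681 m to spare.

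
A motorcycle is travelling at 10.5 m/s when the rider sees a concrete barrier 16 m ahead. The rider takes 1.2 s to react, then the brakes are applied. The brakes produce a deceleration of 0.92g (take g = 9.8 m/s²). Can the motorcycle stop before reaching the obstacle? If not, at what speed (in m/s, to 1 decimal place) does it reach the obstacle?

No — it strikes the obstacle at 7.0 m/s

a = 0.92 × 9.8 = 9.016 m/s².
Reaction distance = 10.5000 × 1.2 = 12.600 m.
Braking distance needed to stop: v²/(2a) = 110.250 / 18.032 = 6.114 m, so total needed = 12.600 + 6.114 = 18.714 m > 16 m — it cannot stop.
Distance remaining when braking begins: 16 − 12.600 = 3.400 m.
v² = v₀² − 2a·d = 110.250 − 2 × 9.016 × 3.400 = 48.941 m²/s².
v = √48.941 = 6.996 m/s.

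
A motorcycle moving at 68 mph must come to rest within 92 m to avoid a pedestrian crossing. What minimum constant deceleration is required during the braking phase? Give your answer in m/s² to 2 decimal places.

Required deceleration ≈ 5.02 m/s²

68 mph × 0.44704 = 30.3987 m/s.
v² = 2a·d ⇒ a = v²/(2d) = 30.3987² / (2 × 92.000) = 924.081 / 184.000 = 5.0222 m/s².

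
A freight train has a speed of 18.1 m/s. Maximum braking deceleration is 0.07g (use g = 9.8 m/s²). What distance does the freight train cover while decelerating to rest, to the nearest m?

Braking distance ≈ 239 m

a = 0.07 × 9.8 = 0.686 m/s².
Braking distance = v²/(2a) = 18.1000² / (2 × 0.686) = 327.610 / 1.372 = 238.783 m.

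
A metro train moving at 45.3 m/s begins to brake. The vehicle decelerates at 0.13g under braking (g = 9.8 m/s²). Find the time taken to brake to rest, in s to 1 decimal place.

Braking time ≈ 35.6 s

a = 0.13 × 9.8 = 1.274 m/s².
Braking time = v/a = 45.3000 / 1.274 = 35.557 s.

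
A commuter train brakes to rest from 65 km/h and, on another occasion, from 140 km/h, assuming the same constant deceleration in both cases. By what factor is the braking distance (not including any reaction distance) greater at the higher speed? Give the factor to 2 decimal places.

Factor ≈ 4.64

Braking distance d = v²/(2a), so with a fixed, d ∝ v².
Factor = (140/65)² = 2.1538² = 4.6389.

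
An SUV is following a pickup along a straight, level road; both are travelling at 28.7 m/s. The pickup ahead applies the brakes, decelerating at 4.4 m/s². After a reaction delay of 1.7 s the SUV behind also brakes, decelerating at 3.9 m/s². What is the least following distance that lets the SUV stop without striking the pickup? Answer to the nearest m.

Leader travels v²/(2a_L) = 823.690 / 8.800 = 93.601 m before stopping.
Follower covers v·t_r = 28.7000 × 1.7 = 48.790 m while reacting, then v²/(2a_F) = 823.690 / 7.800 = 105.601 m while braking, for a total of 48.790 + 105.601 = 154.391 m.
Since a_F ≤ a_L and the follower starts braking later, the follower is never slower than the leader, so the closest approach is when both have stopped.
Minimum gap = 154.391 − 93.601 = 60.790 m.

Minimum gap ≈ 61 m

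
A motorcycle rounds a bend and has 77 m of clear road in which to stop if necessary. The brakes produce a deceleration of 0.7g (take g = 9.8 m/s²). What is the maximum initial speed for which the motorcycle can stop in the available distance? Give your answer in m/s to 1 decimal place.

a = 0.7 × 9.8 = 6.860 m/s².
v²/(2a) = d ⇒ v = √(2 × 6.860 × 77) = √1056.44 = 32.5029 m/s.

Maximum speed ≈ 32.5 m/s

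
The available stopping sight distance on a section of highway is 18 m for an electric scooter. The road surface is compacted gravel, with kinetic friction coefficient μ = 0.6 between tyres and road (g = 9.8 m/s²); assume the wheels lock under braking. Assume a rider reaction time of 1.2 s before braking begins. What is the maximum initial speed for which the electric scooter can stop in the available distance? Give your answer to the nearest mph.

Maximum speed ≈ 20 mph

a = μg = 0.6 × 9.8 = 5.880 m/s².
Stopping distance: v·t_r + v²/(2a) = 18 with t_r = 1.2 s and a = 5.880 m/s².
So v² + 14.112 v − 211.68 = 0.
Positive root: v = −a·t_r + √((a·t_r)² + 2a·d) = −7.056 + √(49.787 + 211.68) = 9.1139 m/s.
9.1139 m/s ÷ 0.44704 = 20.387 mph.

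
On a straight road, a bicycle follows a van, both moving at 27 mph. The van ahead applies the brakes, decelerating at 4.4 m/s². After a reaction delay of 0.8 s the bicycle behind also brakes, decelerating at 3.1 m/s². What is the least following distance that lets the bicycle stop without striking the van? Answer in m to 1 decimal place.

Minimum gap ≈ 16.6 m

27 mph × 0.44704 = 12.0701 m/s.
Leader travels v²/(2a_L) = 145.687 / 8.800 = 16.555 m before stopping.
Follower covers v·t_r = 12.0701 × 0.8 = 9.656 m while reacting, then v²/(2a_F) = 145.687 / 6.200 = 23.498 m while braking, for a total of 9.656 + 23.498 = 33.154 m.
Since a_F ≤ a_L and the follower starts braking later, the follower is never slower than the leader, so the closest approach is when both have stopped.
Minimum gap = 33.154 − 16.555 = 16.599 m.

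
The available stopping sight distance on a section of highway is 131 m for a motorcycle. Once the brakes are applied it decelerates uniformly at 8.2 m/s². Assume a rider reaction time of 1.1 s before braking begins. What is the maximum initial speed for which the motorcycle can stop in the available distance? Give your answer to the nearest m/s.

Stopping distance: v·t_r + v²/(2a) = 131 with t_r = 1.1 s and a = 8.200 m/s².
So v² + 18.040 v − 2148.40 = 0.
Positive root: v = −a·t_r + √((a·t_r)² + 2a·d) = −9.020 + √(81.360 + 2148.40) = 38.2003 m/s.

Maximum speed ≈ 38 m/s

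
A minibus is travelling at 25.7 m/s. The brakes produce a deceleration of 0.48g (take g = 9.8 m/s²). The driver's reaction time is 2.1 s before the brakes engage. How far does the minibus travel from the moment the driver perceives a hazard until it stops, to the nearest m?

Total stopping distance ≈ 124 m

a = 0.48 × 9.8 = 4.704 m/s².
Reaction distance = v·t_r = 25.7000 × 2.1 = 53.970 m.
Braking distance = v²/(2a) = 25.7000² / (2 × 4.704) = 660.490 / 9.408 = 70.205 m.
Total = 53.970 + 70.205 = 124.175 m.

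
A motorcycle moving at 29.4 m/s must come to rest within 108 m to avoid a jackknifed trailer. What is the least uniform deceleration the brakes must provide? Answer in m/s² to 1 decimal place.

Required deceleration ≈ 4.0 m/s²

v² = 2a·d ⇒ a = v²/(2d) = 29.4000² / (2 × 108.000) = 864.360 / 216.000 = 4.0017 m/s².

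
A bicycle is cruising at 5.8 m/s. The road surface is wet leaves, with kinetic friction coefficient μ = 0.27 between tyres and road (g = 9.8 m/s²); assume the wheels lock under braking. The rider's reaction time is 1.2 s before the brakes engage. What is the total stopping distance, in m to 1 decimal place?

a = μg = 0.27 × 9.8 = 2.646 m/s².
Reaction distance = v·t_r = 5.8000 × 1.2 = 6.960 m.
Braking distance = v²/(2a) = 5.8000² / (2 × 2.646) = 33.640 / 5.292 = 6.357 m.
Total = 6.960 + 6.357 = 13.317 m.

Total stopping distance ≈ 13.3 m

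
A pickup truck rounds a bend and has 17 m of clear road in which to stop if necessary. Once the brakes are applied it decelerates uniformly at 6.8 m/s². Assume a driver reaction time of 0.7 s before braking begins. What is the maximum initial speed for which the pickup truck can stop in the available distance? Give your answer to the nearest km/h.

Maximum speed ≈ 40 km/h

Stopping distance: v·t_r + v²/(2a) = 17 with t_r = 0.7 s and a = 6.800 m/s².
So v² + 9.520 v − 231.20 = 0.
Positive root: v = −a·t_r + √((a·t_r)² + 2a·d) = −4.760 + √(22.658 + 231.20) = 11.1729 m/s.
11.1729 m/s × 3.6 = 40.222 km/h.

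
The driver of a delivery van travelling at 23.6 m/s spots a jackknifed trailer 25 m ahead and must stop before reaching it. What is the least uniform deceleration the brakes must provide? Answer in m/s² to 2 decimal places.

Required deceleration ≈ 11.14 m/s²

v² = 2a·d ⇒ a = v²/(2d) = 23.6000² / (2 × 25.000) = 556.960 / 50.000 = 11.1392 m/s².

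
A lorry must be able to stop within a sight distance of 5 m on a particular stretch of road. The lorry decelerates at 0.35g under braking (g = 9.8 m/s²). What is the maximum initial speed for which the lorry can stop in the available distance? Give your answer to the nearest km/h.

a = 0.35 × 9.8 = 3.430 m/s².
v²/(2a) = d ⇒ v = √(2 × 3.430 × 5) = √34.30 = 5.8566 m/s.
5.8566 m/s × 3.6 = 21.084 km/h.

Maximum speed ≈ 21 km/h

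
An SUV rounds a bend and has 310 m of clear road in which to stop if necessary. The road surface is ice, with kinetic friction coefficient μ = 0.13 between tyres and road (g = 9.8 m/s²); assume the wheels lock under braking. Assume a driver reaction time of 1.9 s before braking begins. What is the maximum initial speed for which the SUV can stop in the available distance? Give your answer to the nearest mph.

Maximum speed ≈ 58 mph

a = μg = 0.13 × 9.8 = 1.274 m/s².
Stopping distance: v·t_r + v²/(2a) = 310 with t_r = 1.9 s and a = 1.274 m/s².
So v² + 4.841 v − 789.88 = 0.
Positive root: v = −a·t_r + √((a·t_r)² + 2a·d) = −2.421 + √(5.861 + 789.88) = 25.7879 m/s.
25.7879 m/s ÷ 0.44704 = 57.686 mph.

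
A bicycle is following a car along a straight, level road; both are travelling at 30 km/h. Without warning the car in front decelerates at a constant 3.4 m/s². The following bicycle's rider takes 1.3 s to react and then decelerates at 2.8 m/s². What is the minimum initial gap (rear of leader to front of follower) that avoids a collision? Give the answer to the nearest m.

Minimum gap ≈ 13 m

30 km/h ÷ 3.6 = 8.3333 m/s.
Leader travels v²/(2a_L) = 69.444 / 6.800 = 10.212 m before stopping.
Follower covers v·t_r = 8.3333 × 1.3 = 10.833 m while reacting, then v²/(2a_F) = 69.444 / 5.600 = 12.401 m while braking, for a total of 10.833 + 12.401 = 23.234 m.
Since a_F ≤ a_L and the follower starts braking later, the follower is never slower than the leader, so the closest approach is when both have stopped.
Minimum gap = 23.234 − 10.212 = 13.022 m.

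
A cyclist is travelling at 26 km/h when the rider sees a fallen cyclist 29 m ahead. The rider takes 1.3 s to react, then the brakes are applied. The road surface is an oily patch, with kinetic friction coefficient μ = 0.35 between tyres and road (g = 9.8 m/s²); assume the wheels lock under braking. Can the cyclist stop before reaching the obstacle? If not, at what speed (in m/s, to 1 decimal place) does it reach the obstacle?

Yes — it stops about 12.0 m short of the obstacle, so it never reaches it

26 km/h ÷ 3.6 = 7.2222 m/s.
a = μg = 0.35 × 9.8 = 3.430 m/s².
Reaction distance = 7.2222 × 1.3 = 9.389 m.
Braking distance = v²/(2a) = 52.160 / 6.860 = 7.603 m.
Total stopping distance = 9.389 + 7.603 = 16.992 m, vs 29 m available — it stops with 29 − 16.992 = 12.008 m to spare.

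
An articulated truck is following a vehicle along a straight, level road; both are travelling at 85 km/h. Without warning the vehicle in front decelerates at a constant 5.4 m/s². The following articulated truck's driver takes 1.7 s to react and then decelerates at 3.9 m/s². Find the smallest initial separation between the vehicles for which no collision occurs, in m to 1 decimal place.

Minimum gap ≈ 60.0 m

85 km/h ÷ 3.6 = 23.6111 m/s.
Leader travels v²/(2a_L) = 557.484 / 10.800 = 51.619 m before stopping.
Follower covers v·t_r = 23.6111 × 1.7 = 40.139 m while reacting, then v²/(2a_F) = 557.484 / 7.800 = 71.472 m while braking, for a total of 40.139 + 71.472 = 111.611 m.
Since a_F ≤ a_L and the follower starts braking later, the follower is never slower than the leader, so the closest approach is when both have stopped.
Minimum gap = 111.611 − 51.619 = 59.992 m.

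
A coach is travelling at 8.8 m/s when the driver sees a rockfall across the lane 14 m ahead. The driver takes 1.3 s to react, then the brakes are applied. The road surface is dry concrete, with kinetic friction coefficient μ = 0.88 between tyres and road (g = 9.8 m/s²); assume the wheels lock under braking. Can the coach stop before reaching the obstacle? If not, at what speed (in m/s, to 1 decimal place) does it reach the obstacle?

No — it strikes the obstacle at 5.8 m/s

a = μg = 0.88 × 9.8 = 8.624 m/s².
Reaction distance = 8.8000 × 1.3 = 11.440 m.
Braking distance needed to stop: v²/(2a) = 77.440 / 17.248 = 4.490 m, so total needed = 11.440 + 4.490 = 15.930 m > 14 m — it cannot stop.
Distance remaining when braking begins: 14 − 11.440 = 2.560 m.
v² = v₀² − 2a·d = 77.440 − 2 × 8.624 × 2.560 = 33.285 m²/s².
v = √33.285 = 5.769 m/s.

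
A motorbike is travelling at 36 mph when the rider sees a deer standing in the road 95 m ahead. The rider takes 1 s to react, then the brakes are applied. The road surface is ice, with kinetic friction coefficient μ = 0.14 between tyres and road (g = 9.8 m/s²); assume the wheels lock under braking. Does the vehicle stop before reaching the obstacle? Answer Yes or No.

No

36 mph × 0.44704 = 16.0934 m/s.
a = μg = 0.14 × 9.8 = 1.372 m/s².
Reaction distance = 16.0934 × 1 = 16.093 m.
Braking distance = v²/(2a) = 258.998 / 2.744 = 94.387 m.
Total stopping distance = 16.093 + 94.387 = 110.480 m, vs 95 m available — it cannot stop in time and overshoots by 110.480 − 95 = 15.480 m.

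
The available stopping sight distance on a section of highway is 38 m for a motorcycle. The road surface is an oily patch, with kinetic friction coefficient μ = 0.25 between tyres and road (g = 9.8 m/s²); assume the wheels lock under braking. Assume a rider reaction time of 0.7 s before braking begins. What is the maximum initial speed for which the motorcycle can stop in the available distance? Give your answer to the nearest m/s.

a = μg = 0.25 × 9.8 = 2.450 m/s².
Stopping distance: v·t_r + v²/(2a) = 38 with t_r = 0.7 s and a = 2.450 m/s².
So v² + 3.430 v − 186.20 = 0.
Positive root: v = −a·t_r + √((a·t_r)² + 2a·d) = −1.715 + √(2.941 + 186.20) = 12.0379 m/s.

Maximum speed ≈ 12 m/s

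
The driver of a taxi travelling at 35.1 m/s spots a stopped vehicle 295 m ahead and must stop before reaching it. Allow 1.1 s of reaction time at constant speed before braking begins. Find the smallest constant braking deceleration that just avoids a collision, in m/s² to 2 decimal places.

Required deceleration ≈ 2.40 m/s²

Distance covered during reaction = 35.1000 × 1.1 = 38.610 m.
Distance available for braking: 295 − 38.610 = 256.390 m.
v² = 2a·d ⇒ a = v²/(2d) = 35.1000² / (2 × 256.390) = 1232.010 / 512.780 = 2.4026 m/s².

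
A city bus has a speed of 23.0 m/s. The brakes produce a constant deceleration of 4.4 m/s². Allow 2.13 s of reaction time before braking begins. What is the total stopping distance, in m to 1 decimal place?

Reaction distance = v·t_r = 23.0000 × 2.13 = 48.990 m.
Braking distance = v²/(2a) = 23.0000² / (2 × 4.400) = 529.000 / 8.800 = 60.114 m.
Total = 48.990 + 60.114 = 109.104 m.

Total stopping distance ≈ 109.1 m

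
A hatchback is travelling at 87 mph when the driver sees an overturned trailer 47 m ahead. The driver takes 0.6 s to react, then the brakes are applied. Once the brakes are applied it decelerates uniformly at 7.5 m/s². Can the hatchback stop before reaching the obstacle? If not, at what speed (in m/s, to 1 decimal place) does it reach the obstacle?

No — it strikes the obstacle at 34.0 m/s

87 mph × 0.44704 = 38.8925 m/s.
Reaction distance = 38.8925 × 0.6 = 23.335 m.
Braking distance needed to stop: v²/(2a) = 1512.627 / 15.000 = 100.842 m, so total needed = 23.335 + 100.842 = 124.177 m > 47 m — it cannot stop.
Distance remaining when braking begins: 47 − 23.335 = 23.665 m.
v² = v₀² − 2a·d = 1512.627 − 2 × 7.500 × 23.665 = 1157.652 m²/s².
v = √1157.652 = 34.024 m/s.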